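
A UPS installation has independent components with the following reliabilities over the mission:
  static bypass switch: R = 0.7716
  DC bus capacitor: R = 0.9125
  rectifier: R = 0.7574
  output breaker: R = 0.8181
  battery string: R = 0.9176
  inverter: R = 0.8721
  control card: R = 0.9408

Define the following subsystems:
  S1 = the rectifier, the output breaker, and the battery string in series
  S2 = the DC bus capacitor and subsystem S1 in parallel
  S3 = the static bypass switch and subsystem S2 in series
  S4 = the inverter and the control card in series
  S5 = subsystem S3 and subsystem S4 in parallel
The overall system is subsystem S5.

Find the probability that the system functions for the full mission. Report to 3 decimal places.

Series (rectifier, output breaker, and battery string): 0.75740 × 0.81810 × 0.91760 = 0.56857
Parallel (DC bus capacitor and [0.56857]): 1 − (1 − 0.91250)(1 − 0.56857) = 0.96225
Series (static bypass switch and [0.96225]): 0.77160 × 0.96225 = 0.74247
Series (inverter and control card): 0.87210 × 0.94080 = 0.82047
Parallel ([0.74247] and [0.82047]): 1 − (1 − 0.74247)(1 − 0.82047) = 0.954

0.954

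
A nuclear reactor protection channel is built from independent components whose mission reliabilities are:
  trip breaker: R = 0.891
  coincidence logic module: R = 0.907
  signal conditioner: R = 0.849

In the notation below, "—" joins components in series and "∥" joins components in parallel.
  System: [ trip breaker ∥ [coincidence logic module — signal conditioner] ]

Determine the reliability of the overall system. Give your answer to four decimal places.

Series (coincidence logic module and signal conditioner): 0.907000 × 0.849000 = 0.770043
Parallel (trip breaker and [0.770043]): 1 − (1 − 0.891000)(1 − 0.770043) = 0.9749

0.9749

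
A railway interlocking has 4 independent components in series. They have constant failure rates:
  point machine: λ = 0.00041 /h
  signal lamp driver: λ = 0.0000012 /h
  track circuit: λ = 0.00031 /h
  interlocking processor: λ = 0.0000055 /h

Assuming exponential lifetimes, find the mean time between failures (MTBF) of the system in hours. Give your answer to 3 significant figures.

Series of exponential components: λ_sys = Σ λ_i
λ_sys = 0.00041 + 0.0000012 + 0.00031 + 0.0000055 = 7.2670e-04 /h
MTBF = 1 / λ_sys = 1380 h

1380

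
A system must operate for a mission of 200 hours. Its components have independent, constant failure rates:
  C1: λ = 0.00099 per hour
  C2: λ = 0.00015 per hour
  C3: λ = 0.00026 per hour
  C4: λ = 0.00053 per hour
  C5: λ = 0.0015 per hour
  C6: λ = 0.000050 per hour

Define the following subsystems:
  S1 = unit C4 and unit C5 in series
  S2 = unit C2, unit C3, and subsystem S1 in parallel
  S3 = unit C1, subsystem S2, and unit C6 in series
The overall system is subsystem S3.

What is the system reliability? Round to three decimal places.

0.812

R(C1) = exp(−0.00099 × 200) = 0.82037
R(C2) = exp(−0.00015 × 200) = 0.97045
R(C3) = exp(−0.00026 × 200) = 0.94933
R(C4) = exp(−0.00053 × 200) = 0.89942
R(C5) = exp(−0.0015 × 200) = 0.74082
R(C6) = exp(−0.000050 × 200) = 0.99005
Series (C4 and C5): 0.89942 × 0.74082 = 0.66631
Parallel (C2, C3, and [0.66631]): 1 − (1 − 0.97045)(1 − 0.94933)(1 − 0.66631) = 0.99950
Series (C1, [0.99950], and C6): 0.82037 × 0.99950 × 0.99005 = 0.812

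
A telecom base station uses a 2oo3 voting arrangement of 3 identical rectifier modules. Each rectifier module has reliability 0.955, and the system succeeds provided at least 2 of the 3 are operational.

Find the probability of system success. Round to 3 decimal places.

0.994

R = Σ_{i=2}^{3} C(3,i) p^i (1−p)^{3−i} with p = 0.955
C(3,2)·0.955^2·0.045^1 = 0.12312
C(3,3)·0.955^3·0.045^0 = 0.87098
Sum = 0.994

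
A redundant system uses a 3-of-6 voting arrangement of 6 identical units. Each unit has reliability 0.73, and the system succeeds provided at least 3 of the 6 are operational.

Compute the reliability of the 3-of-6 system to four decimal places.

R = Σ_{i=3}^{6} C(6,i) p^i (1−p)^{6−i} with p = 0.73
C(6,3)·0.73^3·0.27^3 = 0.153140
C(6,4)·0.73^4·0.27^2 = 0.310535
C(6,5)·0.73^5·0.27^1 = 0.335838
C(6,6)·0.73^6·0.27^0 = 0.151334
Sum = 0.9508

0.9508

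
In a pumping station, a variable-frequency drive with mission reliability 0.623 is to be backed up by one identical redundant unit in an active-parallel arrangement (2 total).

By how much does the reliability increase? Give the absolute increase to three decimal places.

R_before = 0.623
R_after = 1 − (1 − 0.623)^2 = 0.858
ΔR = 0.858 − 0.623 = 0.235

0.235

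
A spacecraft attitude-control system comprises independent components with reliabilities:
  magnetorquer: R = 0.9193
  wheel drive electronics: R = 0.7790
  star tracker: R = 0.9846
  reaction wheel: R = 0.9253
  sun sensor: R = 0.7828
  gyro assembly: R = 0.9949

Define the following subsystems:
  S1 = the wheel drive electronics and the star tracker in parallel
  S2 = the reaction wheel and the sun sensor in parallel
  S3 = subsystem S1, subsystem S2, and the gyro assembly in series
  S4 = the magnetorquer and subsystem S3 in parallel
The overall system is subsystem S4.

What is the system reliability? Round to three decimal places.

0.998

Parallel (wheel drive electronics and star tracker): 1 − (1 − 0.77900)(1 − 0.98460) = 0.99660
Parallel (reaction wheel and sun sensor): 1 − (1 − 0.92530)(1 − 0.78280) = 0.98378
Series ([0.99660], [0.98378], and gyro assembly): 0.99660 × 0.98378 × 0.99490 = 0.97543
Parallel (magnetorquer and [0.97543]): 1 − (1 − 0.91930)(1 − 0.97543) = 0.998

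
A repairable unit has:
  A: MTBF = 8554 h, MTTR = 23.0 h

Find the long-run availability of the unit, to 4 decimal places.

A(A) = MTBF/(MTBF+MTTR) = 8554/(8554+23.0) = 0.9973

0.9973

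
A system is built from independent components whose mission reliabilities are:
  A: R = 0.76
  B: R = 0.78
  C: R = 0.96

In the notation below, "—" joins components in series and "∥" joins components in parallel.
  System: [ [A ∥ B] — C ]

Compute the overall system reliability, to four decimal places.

Parallel (A and B): 1 − (1 − 0.760000)(1 − 0.780000) = 0.947200
Series ([0.947200] and C): 0.947200 × 0.960000 = 0.9093

0.9093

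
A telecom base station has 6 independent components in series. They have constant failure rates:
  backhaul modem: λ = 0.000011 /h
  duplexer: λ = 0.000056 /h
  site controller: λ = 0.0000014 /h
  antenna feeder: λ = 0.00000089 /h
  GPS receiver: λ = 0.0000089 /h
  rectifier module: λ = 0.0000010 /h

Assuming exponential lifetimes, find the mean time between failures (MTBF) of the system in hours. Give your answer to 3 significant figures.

Series of exponential components: λ_sys = Σ λ_i
λ_sys = 0.000011 + 0.000056 + 0.0000014 + 0.00000089 + 0.0000089 + 0.0000010 = 7.9190e-05 /h
MTBF = 1 / λ_sys = 12600 h

12600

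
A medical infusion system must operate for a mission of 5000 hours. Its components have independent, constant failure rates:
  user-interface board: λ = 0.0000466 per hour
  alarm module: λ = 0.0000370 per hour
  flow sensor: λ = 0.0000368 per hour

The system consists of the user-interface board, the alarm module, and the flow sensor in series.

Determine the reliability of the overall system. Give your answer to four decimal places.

0.5477

R(user-interface board) = exp(−0.0000466 × 5000) = 0.792154
R(alarm module) = exp(−0.0000370 × 5000) = 0.831104
R(flow sensor) = exp(−0.0000368 × 5000) = 0.831936
Series (user-interface board, alarm module, and flow sensor): 0.792154 × 0.831104 × 0.831936 = 0.5477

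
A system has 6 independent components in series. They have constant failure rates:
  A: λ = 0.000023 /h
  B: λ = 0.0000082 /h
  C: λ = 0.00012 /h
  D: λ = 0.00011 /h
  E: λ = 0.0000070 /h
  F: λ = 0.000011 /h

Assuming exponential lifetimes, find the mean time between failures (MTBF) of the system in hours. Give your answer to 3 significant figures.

3580

Series of exponential components: λ_sys = Σ λ_i
λ_sys = 0.000023 + 0.0000082 + 0.00012 + 0.00011 + 0.0000070 + 0.000011 = 2.7920e-04 /h
MTBF = 1 / λ_sys = 3580 h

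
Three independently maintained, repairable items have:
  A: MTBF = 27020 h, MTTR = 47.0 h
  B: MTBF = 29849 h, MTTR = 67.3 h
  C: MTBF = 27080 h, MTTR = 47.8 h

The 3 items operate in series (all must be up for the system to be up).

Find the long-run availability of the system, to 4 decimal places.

0.9943

A(A) = MTBF/(MTBF+MTTR) = 27020/(27020+47.0) = 0.998264
A(B) = MTBF/(MTBF+MTTR) = 29849/(29849+67.3) = 0.997750
A(C) = MTBF/(MTBF+MTTR) = 27080/(27080+47.8) = 0.998238
Series availability: 0.998264 × 0.997750 × 0.998238 = 0.9943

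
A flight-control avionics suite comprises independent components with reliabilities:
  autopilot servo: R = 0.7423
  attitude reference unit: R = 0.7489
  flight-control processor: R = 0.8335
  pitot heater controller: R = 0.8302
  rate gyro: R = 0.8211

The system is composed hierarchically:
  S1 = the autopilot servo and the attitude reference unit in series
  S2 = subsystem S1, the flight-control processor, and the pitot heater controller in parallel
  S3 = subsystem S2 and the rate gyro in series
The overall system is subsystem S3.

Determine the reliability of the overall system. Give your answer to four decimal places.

Series (autopilot servo and attitude reference unit): 0.742300 × 0.748900 = 0.555908
Parallel ([0.555908], flight-control processor, and pitot heater controller): 1 − (1 − 0.555908)(1 − 0.833500)(1 − 0.830200) = 0.987445
Series ([0.987445] and rate gyro): 0.987445 × 0.821100 = 0.8108

0.8108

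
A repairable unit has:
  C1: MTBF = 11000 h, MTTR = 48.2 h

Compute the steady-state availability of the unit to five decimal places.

0.99564

A(C1) = MTBF/(MTBF+MTTR) = 11000/(11000+48.2) = 0.99564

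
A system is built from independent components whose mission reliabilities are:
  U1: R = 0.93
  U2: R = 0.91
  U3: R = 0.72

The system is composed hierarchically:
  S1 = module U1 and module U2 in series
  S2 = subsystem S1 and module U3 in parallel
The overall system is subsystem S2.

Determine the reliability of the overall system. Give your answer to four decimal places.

0.9570

Series (U1 and U2): 0.930000 × 0.910000 = 0.846300
Parallel ([0.846300] and U3): 1 − (1 − 0.846300)(1 − 0.720000) = 0.9570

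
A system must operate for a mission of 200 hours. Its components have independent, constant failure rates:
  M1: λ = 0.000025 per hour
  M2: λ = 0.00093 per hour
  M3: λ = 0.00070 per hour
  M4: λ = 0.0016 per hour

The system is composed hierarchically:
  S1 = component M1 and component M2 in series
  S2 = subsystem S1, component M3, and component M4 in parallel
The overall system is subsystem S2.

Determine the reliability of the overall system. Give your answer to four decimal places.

0.9938

R(M1) = exp(−0.000025 × 200) = 0.995012
R(M2) = exp(−0.00093 × 200) = 0.830274
R(M3) = exp(−0.00070 × 200) = 0.869358
R(M4) = exp(−0.0016 × 200) = 0.726149
Series (M1 and M2): 0.995012 × 0.830274 = 0.826133
Parallel ([0.826133], M3, and M4): 1 − (1 − 0.826133)(1 − 0.869358)(1 − 0.726149) = 0.9938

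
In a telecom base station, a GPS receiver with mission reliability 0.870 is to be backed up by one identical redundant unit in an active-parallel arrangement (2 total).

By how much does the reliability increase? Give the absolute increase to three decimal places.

0.113

R_before = 0.870
R_after = 1 − (1 − 0.870)^2 = 0.983
ΔR = 0.983 − 0.870 = 0.113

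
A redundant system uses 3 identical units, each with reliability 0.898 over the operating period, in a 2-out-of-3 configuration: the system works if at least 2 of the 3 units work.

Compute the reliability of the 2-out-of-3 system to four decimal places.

R = Σ_{i=2}^{3} C(3,i) p^i (1−p)^{3−i} with p = 0.898
C(3,2)·0.898^2·0.102^1 = 0.246760
C(3,3)·0.898^3·0.102^0 = 0.724151
Sum = 0.9709

0.9709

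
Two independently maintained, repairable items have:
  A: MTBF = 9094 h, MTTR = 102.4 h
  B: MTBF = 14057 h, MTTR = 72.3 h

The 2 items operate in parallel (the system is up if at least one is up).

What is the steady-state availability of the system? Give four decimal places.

A(A) = MTBF/(MTBF+MTTR) = 9094/(9094+102.4) = 0.988865
A(B) = MTBF/(MTBF+MTTR) = 14057/(14057+72.3) = 0.994883
Parallel availability: 1 − (1 − 0.988865)(1 − 0.994883) = 0.9999

0.9999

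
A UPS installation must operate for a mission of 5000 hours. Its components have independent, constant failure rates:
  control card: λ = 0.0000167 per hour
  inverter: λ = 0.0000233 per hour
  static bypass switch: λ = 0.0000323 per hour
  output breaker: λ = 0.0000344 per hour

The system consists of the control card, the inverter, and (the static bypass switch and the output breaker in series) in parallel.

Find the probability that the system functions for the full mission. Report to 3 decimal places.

R(control card) = exp(−0.0000167 × 5000) = 0.91989
R(inverter) = exp(−0.0000233 × 5000) = 0.89003
R(static bypass switch) = exp(−0.0000323 × 5000) = 0.85087
R(output breaker) = exp(−0.0000344 × 5000) = 0.84198
Series (static bypass switch and output breaker): 0.85087 × 0.84198 = 0.71642
Parallel (control card, inverter, and [0.71642]): 1 − (1 − 0.91989)(1 − 0.89003)(1 − 0.71642) = 0.998

0.998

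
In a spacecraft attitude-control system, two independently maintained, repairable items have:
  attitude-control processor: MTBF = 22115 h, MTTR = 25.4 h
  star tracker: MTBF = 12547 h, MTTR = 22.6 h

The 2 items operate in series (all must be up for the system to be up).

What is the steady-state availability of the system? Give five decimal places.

0.99706

A(attitude-control processor) = MTBF/(MTBF+MTTR) = 22115/(22115+25.4) = 0.998853
A(star tracker) = MTBF/(MTBF+MTTR) = 12547/(12547+22.6) = 0.998202
Series availability: 0.998853 × 0.998202 = 0.99706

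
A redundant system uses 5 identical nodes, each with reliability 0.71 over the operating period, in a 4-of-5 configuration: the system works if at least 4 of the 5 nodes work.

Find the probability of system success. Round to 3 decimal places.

0.549

R = Σ_{i=4}^{5} C(5,i) p^i (1−p)^{5−i} with p = 0.71
C(5,4)·0.71^4·0.29^1 = 0.36847
C(5,5)·0.71^5·0.29^0 = 0.18042
Sum = 0.549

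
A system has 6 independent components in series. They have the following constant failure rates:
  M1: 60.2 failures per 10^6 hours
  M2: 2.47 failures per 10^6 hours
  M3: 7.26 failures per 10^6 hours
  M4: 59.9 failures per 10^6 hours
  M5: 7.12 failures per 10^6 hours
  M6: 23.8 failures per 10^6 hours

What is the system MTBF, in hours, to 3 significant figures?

Series of exponential components: λ_sys = Σ λ_i
λ_sys = 0.0000602 + 0.00000247 + 0.00000726 + 0.0000599 + 0.00000712 + 0.0000238 = 1.6075e-04 /h
MTBF = 1 / λ_sys = 6220 h

6220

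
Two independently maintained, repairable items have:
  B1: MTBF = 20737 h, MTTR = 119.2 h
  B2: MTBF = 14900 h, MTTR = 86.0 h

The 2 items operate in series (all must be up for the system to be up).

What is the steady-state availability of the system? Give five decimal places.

A(B1) = MTBF/(MTBF+MTTR) = 20737/(20737+119.2) = 0.994285
A(B2) = MTBF/(MTBF+MTTR) = 14900/(14900+86.0) = 0.994261
Series availability: 0.994285 × 0.994261 = 0.98858

0.98858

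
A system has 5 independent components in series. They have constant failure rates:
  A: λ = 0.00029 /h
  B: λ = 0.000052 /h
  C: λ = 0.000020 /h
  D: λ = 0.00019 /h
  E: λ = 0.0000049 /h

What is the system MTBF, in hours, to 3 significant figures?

1800

Series of exponential components: λ_sys = Σ λ_i
λ_sys = 0.00029 + 0.000052 + 0.000020 + 0.00019 + 0.0000049 = 5.5690e-04 /h
MTBF = 1 / λ_sys = 1800 h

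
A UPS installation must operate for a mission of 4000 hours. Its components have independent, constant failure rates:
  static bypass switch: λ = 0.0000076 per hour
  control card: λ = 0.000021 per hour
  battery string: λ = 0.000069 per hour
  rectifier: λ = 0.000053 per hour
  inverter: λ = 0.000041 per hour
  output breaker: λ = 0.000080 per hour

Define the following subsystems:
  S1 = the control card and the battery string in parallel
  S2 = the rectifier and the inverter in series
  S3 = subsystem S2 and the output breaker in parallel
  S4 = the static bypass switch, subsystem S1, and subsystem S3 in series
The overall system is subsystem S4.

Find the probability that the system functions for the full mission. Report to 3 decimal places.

0.870

R(static bypass switch) = exp(−0.0000076 × 4000) = 0.97006
R(control card) = exp(−0.000021 × 4000) = 0.91943
R(battery string) = exp(−0.000069 × 4000) = 0.75881
R(rectifier) = exp(−0.000053 × 4000) = 0.80896
R(inverter) = exp(−0.000041 × 4000) = 0.84874
R(output breaker) = exp(−0.000080 × 4000) = 0.72615
Parallel (control card and battery string): 1 − (1 − 0.91943)(1 − 0.75881) = 0.98057
Series (rectifier and inverter): 0.80896 × 0.84874 = 0.68660
Parallel ([0.68660] and output breaker): 1 − (1 − 0.68660)(1 − 0.72615) = 0.91418
Series (static bypass switch, [0.98057], and [0.91418]): 0.97006 × 0.98057 × 0.91418 = 0.870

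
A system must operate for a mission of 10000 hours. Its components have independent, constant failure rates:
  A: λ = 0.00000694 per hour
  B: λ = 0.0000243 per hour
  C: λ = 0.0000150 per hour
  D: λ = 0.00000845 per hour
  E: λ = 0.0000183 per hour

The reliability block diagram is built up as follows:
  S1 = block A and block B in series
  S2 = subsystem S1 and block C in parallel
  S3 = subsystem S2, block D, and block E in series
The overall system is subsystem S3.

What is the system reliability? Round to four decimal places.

0.7367

R(A) = exp(−0.00000694 × 10000) = 0.932953
R(B) = exp(−0.0000243 × 10000) = 0.784272
R(C) = exp(−0.0000150 × 10000) = 0.860708
R(D) = exp(−0.00000845 × 10000) = 0.918972
R(E) = exp(−0.0000183 × 10000) = 0.832768
Series (A and B): 0.932953 × 0.784272 = 0.731689
Parallel ([0.731689] and C): 1 − (1 − 0.731689)(1 − 0.860708) = 0.962626
Series ([0.962626], D, and E): 0.962626 × 0.918972 × 0.832768 = 0.7367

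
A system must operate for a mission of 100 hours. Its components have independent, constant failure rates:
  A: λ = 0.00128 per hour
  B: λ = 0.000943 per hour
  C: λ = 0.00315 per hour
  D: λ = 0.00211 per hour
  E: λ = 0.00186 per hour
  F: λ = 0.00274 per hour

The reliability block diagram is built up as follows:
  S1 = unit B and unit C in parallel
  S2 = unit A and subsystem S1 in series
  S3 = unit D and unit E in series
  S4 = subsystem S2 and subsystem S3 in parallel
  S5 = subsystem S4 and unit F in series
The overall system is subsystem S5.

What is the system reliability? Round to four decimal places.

R(A) = exp(−0.00128 × 100) = 0.879853
R(B) = exp(−0.000943 × 100) = 0.910010
R(C) = exp(−0.00315 × 100) = 0.729789
R(D) = exp(−0.00211 × 100) = 0.809774
R(E) = exp(−0.00186 × 100) = 0.830274
R(F) = exp(−0.00274 × 100) = 0.760332
Parallel (B and C): 1 − (1 − 0.910010)(1 − 0.729789) = 0.975684
Series (A and [0.975684]): 0.879853 × 0.975684 = 0.858458
Series (D and E): 0.809774 × 0.830274 = 0.672334
Parallel ([0.858458] and [0.672334]): 1 − (1 − 0.858458)(1 − 0.672334) = 0.953621
Series ([0.953621] and F): 0.953621 × 0.760332 = 0.7251

0.7251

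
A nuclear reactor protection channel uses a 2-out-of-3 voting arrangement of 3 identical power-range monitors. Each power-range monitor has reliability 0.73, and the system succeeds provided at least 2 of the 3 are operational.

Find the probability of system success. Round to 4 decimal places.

R = Σ_{i=2}^{3} C(3,i) p^i (1−p)^{3−i} with p = 0.73
C(3,2)·0.73^2·0.27^1 = 0.431649
C(3,3)·0.73^3·0.27^0 = 0.389017
Sum = 0.8207

0.8207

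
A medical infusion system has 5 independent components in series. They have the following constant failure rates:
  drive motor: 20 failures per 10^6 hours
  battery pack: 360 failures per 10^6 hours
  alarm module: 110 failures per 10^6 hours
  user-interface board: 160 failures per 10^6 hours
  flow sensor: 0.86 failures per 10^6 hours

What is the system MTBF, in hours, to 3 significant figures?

Series of exponential components: λ_sys = Σ λ_i
λ_sys = 0.000020 + 0.00036 + 0.00011 + 0.00016 + 0.00000086 = 6.5086e-04 /h
MTBF = 1 / λ_sys = 1540 h

1540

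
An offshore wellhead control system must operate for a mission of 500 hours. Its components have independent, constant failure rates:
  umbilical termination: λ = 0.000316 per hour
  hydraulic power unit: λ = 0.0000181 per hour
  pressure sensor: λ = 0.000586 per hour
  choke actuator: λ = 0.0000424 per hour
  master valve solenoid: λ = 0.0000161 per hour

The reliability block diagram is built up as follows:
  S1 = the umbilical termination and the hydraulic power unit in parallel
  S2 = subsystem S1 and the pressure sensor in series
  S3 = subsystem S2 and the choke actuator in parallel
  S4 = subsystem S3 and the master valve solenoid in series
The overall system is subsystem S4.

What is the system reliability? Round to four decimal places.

0.9867

R(umbilical termination) = exp(−0.000316 × 500) = 0.853850
R(hydraulic power unit) = exp(−0.0000181 × 500) = 0.990991
R(pressure sensor) = exp(−0.000586 × 500) = 0.746022
R(choke actuator) = exp(−0.0000424 × 500) = 0.979023
R(master valve solenoid) = exp(−0.0000161 × 500) = 0.991982
Parallel (umbilical termination and hydraulic power unit): 1 − (1 − 0.853850)(1 − 0.990991) = 0.998683
Series ([0.998683] and pressure sensor): 0.998683 × 0.746022 = 0.745039
Parallel ([0.745039] and choke actuator): 1 − (1 − 0.745039)(1 − 0.979023) = 0.994652
Series ([0.994652] and master valve solenoid): 0.994652 × 0.991982 = 0.9867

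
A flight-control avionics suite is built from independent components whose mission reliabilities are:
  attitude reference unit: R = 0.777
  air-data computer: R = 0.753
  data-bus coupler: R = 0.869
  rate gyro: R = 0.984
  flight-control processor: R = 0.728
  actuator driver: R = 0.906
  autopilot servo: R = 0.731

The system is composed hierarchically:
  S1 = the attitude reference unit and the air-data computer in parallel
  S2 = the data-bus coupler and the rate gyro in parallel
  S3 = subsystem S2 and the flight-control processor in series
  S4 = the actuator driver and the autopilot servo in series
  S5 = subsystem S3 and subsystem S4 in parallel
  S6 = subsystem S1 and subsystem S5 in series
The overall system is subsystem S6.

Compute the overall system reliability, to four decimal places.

0.8576

Parallel (attitude reference unit and air-data computer): 1 − (1 − 0.777000)(1 − 0.753000) = 0.944919
Parallel (data-bus coupler and rate gyro): 1 − (1 − 0.869000)(1 − 0.984000) = 0.997904
Series ([0.997904] and flight-control processor): 0.997904 × 0.728000 = 0.726474
Series (actuator driver and autopilot servo): 0.906000 × 0.731000 = 0.662286
Parallel ([0.726474] and [0.662286]): 1 − (1 − 0.726474)(1 − 0.662286) = 0.907626
Series ([0.944919] and [0.907626]): 0.944919 × 0.907626 = 0.8576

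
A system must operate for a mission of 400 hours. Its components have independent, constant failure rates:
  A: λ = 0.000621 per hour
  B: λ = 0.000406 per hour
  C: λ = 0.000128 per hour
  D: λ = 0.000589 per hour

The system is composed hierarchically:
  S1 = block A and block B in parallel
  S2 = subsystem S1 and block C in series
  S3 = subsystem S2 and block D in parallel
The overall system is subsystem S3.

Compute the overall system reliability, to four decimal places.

0.9829

R(A) = exp(−0.000621 × 400) = 0.780048
R(B) = exp(−0.000406 × 400) = 0.850101
R(C) = exp(−0.000128 × 400) = 0.950089
R(D) = exp(−0.000589 × 400) = 0.790097
Parallel (A and B): 1 − (1 − 0.780048)(1 − 0.850101) = 0.967029
Series ([0.967029] and C): 0.967029 × 0.950089 = 0.918764
Parallel ([0.918764] and D): 1 − (1 − 0.918764)(1 − 0.790097) = 0.9829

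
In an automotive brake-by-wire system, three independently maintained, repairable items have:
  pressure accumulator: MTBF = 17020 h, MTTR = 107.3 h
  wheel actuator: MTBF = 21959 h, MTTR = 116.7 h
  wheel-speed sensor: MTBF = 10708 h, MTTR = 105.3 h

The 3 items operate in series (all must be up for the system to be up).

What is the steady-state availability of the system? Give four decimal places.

0.9789

A(pressure accumulator) = MTBF/(MTBF+MTTR) = 17020/(17020+107.3) = 0.993735
A(wheel actuator) = MTBF/(MTBF+MTTR) = 21959/(21959+116.7) = 0.994714
A(wheel-speed sensor) = MTBF/(MTBF+MTTR) = 10708/(10708+105.3) = 0.990262
Series availability: 0.993735 × 0.994714 × 0.990262 = 0.9789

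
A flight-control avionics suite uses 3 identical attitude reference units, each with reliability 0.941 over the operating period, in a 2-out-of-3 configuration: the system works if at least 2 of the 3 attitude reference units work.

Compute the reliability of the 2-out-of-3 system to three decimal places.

R = Σ_{i=2}^{3} C(3,i) p^i (1−p)^{3−i} with p = 0.941
C(3,2)·0.941^2·0.059^1 = 0.15673
C(3,3)·0.941^3·0.059^0 = 0.83324
Sum = 0.990

0.990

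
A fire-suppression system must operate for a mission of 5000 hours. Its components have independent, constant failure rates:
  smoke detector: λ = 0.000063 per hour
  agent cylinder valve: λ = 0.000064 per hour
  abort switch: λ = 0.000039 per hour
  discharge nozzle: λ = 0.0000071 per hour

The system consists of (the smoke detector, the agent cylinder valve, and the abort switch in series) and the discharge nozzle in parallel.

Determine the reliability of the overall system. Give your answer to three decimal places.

R(smoke detector) = exp(−0.000063 × 5000) = 0.72979
R(agent cylinder valve) = exp(−0.000064 × 5000) = 0.72615
R(abort switch) = exp(−0.000039 × 5000) = 0.82283
R(discharge nozzle) = exp(−0.0000071 × 5000) = 0.96512
Series (smoke detector, agent cylinder valve, and abort switch): 0.72979 × 0.72615 × 0.82283 = 0.43605
Parallel ([0.43605] and discharge nozzle): 1 − (1 − 0.43605)(1 − 0.96512) = 0.980

0.980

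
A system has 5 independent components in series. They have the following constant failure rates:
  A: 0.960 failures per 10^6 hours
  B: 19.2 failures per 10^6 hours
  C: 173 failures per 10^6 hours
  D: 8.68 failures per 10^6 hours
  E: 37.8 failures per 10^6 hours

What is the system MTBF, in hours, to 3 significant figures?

Series of exponential components: λ_sys = Σ λ_i
λ_sys = 0.000000960 + 0.0000192 + 0.000173 + 0.00000868 + 0.0000378 = 2.3964e-04 /h
MTBF = 1 / λ_sys = 4170 h

4170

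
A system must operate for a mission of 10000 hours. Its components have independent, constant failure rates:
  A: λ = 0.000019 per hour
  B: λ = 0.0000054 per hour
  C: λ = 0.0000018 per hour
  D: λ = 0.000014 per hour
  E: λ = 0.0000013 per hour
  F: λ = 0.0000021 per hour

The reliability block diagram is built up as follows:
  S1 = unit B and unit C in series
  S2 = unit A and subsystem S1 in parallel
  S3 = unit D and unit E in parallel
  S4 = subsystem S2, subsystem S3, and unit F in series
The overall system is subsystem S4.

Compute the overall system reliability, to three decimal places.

R(A) = exp(−0.000019 × 10000) = 0.82696
R(B) = exp(−0.0000054 × 10000) = 0.94743
R(C) = exp(−0.0000018 × 10000) = 0.98216
R(D) = exp(−0.000014 × 10000) = 0.86936
R(E) = exp(−0.0000013 × 10000) = 0.98708
R(F) = exp(−0.0000021 × 10000) = 0.97922
Series (B and C): 0.94743 × 0.98216 = 0.93053
Parallel (A and [0.93053]): 1 − (1 − 0.82696)(1 − 0.93053) = 0.98798
Parallel (D and E): 1 − (1 − 0.86936)(1 − 0.98708) = 0.99831
Series ([0.98798], [0.99831], and F): 0.98798 × 0.99831 × 0.97922 = 0.966

0.966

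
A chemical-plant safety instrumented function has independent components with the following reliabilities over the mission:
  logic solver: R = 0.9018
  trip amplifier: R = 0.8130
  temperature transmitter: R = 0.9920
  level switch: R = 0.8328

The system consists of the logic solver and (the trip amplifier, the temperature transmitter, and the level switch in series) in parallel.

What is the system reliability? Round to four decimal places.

Series (trip amplifier, temperature transmitter, and level switch): 0.813000 × 0.992000 × 0.832800 = 0.671650
Parallel (logic solver and [0.671650]): 1 − (1 − 0.901800)(1 − 0.671650) = 0.9678

0.9678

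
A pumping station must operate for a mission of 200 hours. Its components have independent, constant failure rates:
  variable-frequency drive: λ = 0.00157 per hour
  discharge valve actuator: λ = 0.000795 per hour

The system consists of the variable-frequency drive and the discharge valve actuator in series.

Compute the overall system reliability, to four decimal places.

0.6231

R(variable-frequency drive) = exp(−0.00157 × 200) = 0.730519
R(discharge valve actuator) = exp(−0.000795 × 200) = 0.852996
Series (variable-frequency drive and discharge valve actuator): 0.730519 × 0.852996 = 0.6231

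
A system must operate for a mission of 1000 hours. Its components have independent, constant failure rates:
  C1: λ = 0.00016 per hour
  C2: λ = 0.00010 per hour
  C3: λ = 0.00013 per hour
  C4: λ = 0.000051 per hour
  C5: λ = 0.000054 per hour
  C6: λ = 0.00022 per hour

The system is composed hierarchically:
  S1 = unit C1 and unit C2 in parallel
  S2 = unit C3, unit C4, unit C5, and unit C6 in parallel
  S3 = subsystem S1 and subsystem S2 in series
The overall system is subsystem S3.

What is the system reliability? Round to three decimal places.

R(C1) = exp(−0.00016 × 1000) = 0.85214
R(C2) = exp(−0.00010 × 1000) = 0.90484
R(C3) = exp(−0.00013 × 1000) = 0.87810
R(C4) = exp(−0.000051 × 1000) = 0.95028
R(C5) = exp(−0.000054 × 1000) = 0.94743
R(C6) = exp(−0.00022 × 1000) = 0.80252
Parallel (C1 and C2): 1 − (1 − 0.85214)(1 − 0.90484) = 0.98593
Parallel (C3, C4, C5, and C6): 1 − (1 − 0.87810)(1 − 0.95028)(1 − 0.94743)(1 − 0.80252) = 0.99994
Series ([0.98593] and [0.99994]): 0.98593 × 0.99994 = 0.986

0.986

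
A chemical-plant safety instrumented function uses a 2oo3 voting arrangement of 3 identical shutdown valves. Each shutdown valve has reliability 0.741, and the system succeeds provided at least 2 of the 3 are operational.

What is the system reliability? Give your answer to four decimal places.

0.8335

R = Σ_{i=2}^{3} C(3,i) p^i (1−p)^{3−i} with p = 0.741
C(3,2)·0.741^2·0.259^1 = 0.426636
C(3,3)·0.741^3·0.259^0 = 0.406869
Sum = 0.8335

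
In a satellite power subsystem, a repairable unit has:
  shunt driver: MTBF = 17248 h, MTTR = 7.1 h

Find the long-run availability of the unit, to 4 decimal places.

0.9996

A(shunt driver) = MTBF/(MTBF+MTTR) = 17248/(17248+7.1) = 0.9996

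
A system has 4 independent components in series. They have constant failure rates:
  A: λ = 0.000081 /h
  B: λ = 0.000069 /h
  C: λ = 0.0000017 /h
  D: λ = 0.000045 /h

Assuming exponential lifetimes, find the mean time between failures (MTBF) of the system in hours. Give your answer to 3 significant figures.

5080

Series of exponential components: λ_sys = Σ λ_i
λ_sys = 0.000081 + 0.000069 + 0.0000017 + 0.000045 = 1.9670e-04 /h
MTBF = 1 / λ_sys = 5080 h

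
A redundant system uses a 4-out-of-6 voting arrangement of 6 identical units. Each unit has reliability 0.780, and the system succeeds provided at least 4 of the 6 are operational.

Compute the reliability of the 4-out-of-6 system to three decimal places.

0.875

R = Σ_{i=4}^{6} C(6,i) p^i (1−p)^{6−i} with p = 0.780
C(6,4)·0.780^4·0.220^2 = 0.26873
C(6,5)·0.780^5·0.220^1 = 0.38111
C(6,6)·0.780^6·0.220^0 = 0.22520
Sum = 0.875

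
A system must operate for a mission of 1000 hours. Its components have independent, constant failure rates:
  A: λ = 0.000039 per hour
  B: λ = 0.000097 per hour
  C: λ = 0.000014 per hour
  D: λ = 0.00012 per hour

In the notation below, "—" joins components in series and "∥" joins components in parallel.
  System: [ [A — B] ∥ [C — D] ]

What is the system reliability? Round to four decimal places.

0.9841

R(A) = exp(−0.000039 × 1000) = 0.961751
R(B) = exp(−0.000097 × 1000) = 0.907556
R(C) = exp(−0.000014 × 1000) = 0.986098
R(D) = exp(−0.00012 × 1000) = 0.886920
Series (A and B): 0.961751 × 0.907556 = 0.872843
Series (C and D): 0.986098 × 0.886920 = 0.874590
Parallel ([0.872843] and [0.874590]): 1 − (1 − 0.872843)(1 − 0.874590) = 0.9841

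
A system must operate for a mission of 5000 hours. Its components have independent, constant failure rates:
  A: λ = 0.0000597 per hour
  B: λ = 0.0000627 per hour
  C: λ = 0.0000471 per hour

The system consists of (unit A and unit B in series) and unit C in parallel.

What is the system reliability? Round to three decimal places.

R(A) = exp(−0.0000597 × 5000) = 0.74193
R(B) = exp(−0.0000627 × 5000) = 0.73088
R(C) = exp(−0.0000471 × 5000) = 0.79018
Series (A and B): 0.74193 × 0.73088 = 0.54226
Parallel ([0.54226] and C): 1 − (1 − 0.54226)(1 − 0.79018) = 0.904

0.904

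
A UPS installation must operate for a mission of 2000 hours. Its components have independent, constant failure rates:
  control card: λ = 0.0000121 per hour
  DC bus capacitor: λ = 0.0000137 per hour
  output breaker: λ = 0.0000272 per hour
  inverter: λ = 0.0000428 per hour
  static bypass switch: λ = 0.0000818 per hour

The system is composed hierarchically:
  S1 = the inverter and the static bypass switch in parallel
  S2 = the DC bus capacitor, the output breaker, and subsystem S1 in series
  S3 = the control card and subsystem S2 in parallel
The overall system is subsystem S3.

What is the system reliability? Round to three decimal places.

R(control card) = exp(−0.0000121 × 2000) = 0.97609
R(DC bus capacitor) = exp(−0.0000137 × 2000) = 0.97297
R(output breaker) = exp(−0.0000272 × 2000) = 0.94705
R(inverter) = exp(−0.0000428 × 2000) = 0.91796
R(static bypass switch) = exp(−0.0000818 × 2000) = 0.84908
Parallel (inverter and static bypass switch): 1 − (1 − 0.91796)(1 − 0.84908) = 0.98762
Series (DC bus capacitor, output breaker, and [0.98762]): 0.97297 × 0.94705 × 0.98762 = 0.91004
Parallel (control card and [0.91004]): 1 − (1 − 0.97609)(1 − 0.91004) = 0.998

0.998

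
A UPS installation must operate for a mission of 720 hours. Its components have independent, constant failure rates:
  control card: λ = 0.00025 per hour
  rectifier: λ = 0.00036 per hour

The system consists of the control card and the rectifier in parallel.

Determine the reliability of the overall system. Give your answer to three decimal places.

0.962

R(control card) = exp(−0.00025 × 720) = 0.83527
R(rectifier) = exp(−0.00036 × 720) = 0.77167
Parallel (control card and rectifier): 1 − (1 − 0.83527)(1 − 0.77167) = 0.962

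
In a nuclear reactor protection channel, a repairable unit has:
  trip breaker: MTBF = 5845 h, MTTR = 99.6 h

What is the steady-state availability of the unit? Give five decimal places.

A(trip breaker) = MTBF/(MTBF+MTTR) = 5845/(5845+99.6) = 0.98325

0.98325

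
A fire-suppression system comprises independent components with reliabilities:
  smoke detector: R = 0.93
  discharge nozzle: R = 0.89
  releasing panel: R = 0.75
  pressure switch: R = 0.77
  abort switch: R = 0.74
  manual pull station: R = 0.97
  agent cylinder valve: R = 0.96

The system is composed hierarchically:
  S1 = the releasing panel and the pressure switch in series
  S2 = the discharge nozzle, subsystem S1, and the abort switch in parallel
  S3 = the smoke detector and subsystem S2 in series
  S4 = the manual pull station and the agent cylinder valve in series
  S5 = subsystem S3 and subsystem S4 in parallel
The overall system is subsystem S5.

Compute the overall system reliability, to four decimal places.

Series (releasing panel and pressure switch): 0.750000 × 0.770000 = 0.577500
Parallel (discharge nozzle, [0.577500], and abort switch): 1 − (1 − 0.890000)(1 − 0.577500)(1 − 0.740000) = 0.987917
Series (smoke detector and [0.987917]): 0.930000 × 0.987917 = 0.918763
Series (manual pull station and agent cylinder valve): 0.970000 × 0.960000 = 0.931200
Parallel ([0.918763] and [0.931200]): 1 − (1 − 0.918763)(1 − 0.931200) = 0.9944

0.9944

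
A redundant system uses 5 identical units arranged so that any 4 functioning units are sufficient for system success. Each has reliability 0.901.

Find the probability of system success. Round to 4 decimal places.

0.9200

R = Σ_{i=4}^{5} C(5,i) p^i (1−p)^{5−i} with p = 0.901
C(5,4)·0.901^4·0.099^1 = 0.326215
C(5,5)·0.901^5·0.099^0 = 0.593778
Sum = 0.9200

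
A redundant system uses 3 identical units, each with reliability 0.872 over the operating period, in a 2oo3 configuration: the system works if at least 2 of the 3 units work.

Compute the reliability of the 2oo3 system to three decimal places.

0.955

R = Σ_{i=2}^{3} C(3,i) p^i (1−p)^{3−i} with p = 0.872
C(3,2)·0.872^2·0.128^1 = 0.29199
C(3,3)·0.872^3·0.128^0 = 0.66305
Sum = 0.955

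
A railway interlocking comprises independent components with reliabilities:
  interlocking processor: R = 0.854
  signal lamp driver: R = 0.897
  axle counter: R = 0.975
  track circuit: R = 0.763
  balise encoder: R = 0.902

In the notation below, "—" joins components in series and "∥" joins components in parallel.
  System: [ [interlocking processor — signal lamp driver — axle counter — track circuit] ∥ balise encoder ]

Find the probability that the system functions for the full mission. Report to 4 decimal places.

Series (interlocking processor, signal lamp driver, axle counter, and track circuit): 0.854000 × 0.897000 × 0.975000 × 0.763000 = 0.569875
Parallel ([0.569875] and balise encoder): 1 − (1 − 0.569875)(1 − 0.902000) = 0.9578

0.9578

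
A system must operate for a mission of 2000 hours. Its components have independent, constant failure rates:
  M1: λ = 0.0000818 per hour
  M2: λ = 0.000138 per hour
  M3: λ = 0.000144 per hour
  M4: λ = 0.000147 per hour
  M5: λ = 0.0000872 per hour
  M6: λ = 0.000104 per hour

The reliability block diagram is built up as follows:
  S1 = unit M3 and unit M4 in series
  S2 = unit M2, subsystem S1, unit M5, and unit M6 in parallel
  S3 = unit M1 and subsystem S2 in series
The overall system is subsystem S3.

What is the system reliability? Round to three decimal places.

R(M1) = exp(−0.0000818 × 2000) = 0.84908
R(M2) = exp(−0.000138 × 2000) = 0.75881
R(M3) = exp(−0.000144 × 2000) = 0.74976
R(M4) = exp(−0.000147 × 2000) = 0.74528
R(M5) = exp(−0.0000872 × 2000) = 0.83996
R(M6) = exp(−0.000104 × 2000) = 0.81221
Series (M3 and M4): 0.74976 × 0.74528 = 0.55878
Parallel (M2, [0.55878], M5, and M6): 1 − (1 − 0.75881)(1 − 0.55878)(1 − 0.83996)(1 − 0.81221) = 0.99680
Series (M1 and [0.99680]): 0.84908 × 0.99680 = 0.846

0.846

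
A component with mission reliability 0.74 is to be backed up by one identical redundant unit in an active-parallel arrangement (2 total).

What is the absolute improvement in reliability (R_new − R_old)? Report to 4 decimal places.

0.1924

R_before = 0.74
R_after = 1 − (1 − 0.74)^2 = 0.9324
ΔR = 0.9324 − 0.74 = 0.1924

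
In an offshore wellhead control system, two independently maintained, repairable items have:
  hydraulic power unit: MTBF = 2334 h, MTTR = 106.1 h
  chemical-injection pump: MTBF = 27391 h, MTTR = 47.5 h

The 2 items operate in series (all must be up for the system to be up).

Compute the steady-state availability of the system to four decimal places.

A(hydraulic power unit) = MTBF/(MTBF+MTTR) = 2334/(2334+106.1) = 0.956518
A(chemical-injection pump) = MTBF/(MTBF+MTTR) = 27391/(27391+47.5) = 0.998269
Series availability: 0.956518 × 0.998269 = 0.9549

0.9549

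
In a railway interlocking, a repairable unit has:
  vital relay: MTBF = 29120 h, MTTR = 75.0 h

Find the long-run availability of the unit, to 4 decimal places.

A(vital relay) = MTBF/(MTBF+MTTR) = 29120/(29120+75.0) = 0.9974

0.9974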